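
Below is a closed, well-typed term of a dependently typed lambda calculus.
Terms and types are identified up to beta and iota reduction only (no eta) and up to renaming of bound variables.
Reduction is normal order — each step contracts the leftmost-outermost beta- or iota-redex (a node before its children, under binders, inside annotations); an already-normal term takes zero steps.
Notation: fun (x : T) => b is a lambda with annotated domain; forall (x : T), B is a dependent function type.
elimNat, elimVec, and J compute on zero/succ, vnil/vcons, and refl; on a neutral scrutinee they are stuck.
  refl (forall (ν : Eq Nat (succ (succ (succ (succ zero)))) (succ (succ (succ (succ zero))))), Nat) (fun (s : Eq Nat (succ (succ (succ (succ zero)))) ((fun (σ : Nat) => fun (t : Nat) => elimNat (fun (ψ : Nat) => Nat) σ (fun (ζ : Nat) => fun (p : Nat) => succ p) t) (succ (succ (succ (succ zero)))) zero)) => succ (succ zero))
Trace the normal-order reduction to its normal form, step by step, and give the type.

reduction (normal order):
  refl (forall (ν : Eq Nat (succ (succ (succ (succ zero)))) (succ (succ (succ (succ zero))))), Nat) (fun (s : Eq Nat (succ (succ (succ (succ zero)))) ((fun (σ : Nat) => fun (t : Nat) => elimNat (fun (ψ : Nat) => Nat) σ (fun (ζ : Nat) => fun (p : Nat) => succ p) t) (succ (succ (succ (succ zero)))) zero)) => succ (succ zero))
  ~> refl (forall (ν : Eq Nat (succ (succ (succ (succ zero)))) (succ (succ (succ (succ zero))))), Nat) (fun (s : Eq Nat (succ (succ (succ (succ zero)))) ((fun (σ : Nat) => elimNat (fun (t : Nat) => Nat) (succ (succ (succ (succ zero)))) (fun (ψ : Nat) => fun (ζ : Nat) => succ ζ) σ) zero)) => succ (succ zero))
  ~> refl (forall (ν : Eq Nat (succ (succ (succ (succ zero)))) (succ (succ (succ (succ zero))))), Nat) (fun (s : Eq Nat (succ (succ (succ (succ zero)))) (elimNat (fun (σ : Nat) => Nat) (succ (succ (succ (succ zero)))) (fun (t : Nat) => fun (ψ : Nat) => succ ψ) zero)) => succ (succ zero))
  ~> refl (forall (ν : Eq Nat (succ (succ (succ (succ zero)))) (succ (succ (succ (succ zero))))), Nat) (fun (s : Eq Nat (succ (succ (succ (succ zero)))) (succ (succ (succ (succ zero))))) => succ (succ zero))
type:
  Eq (forall (ν : Eq Nat (succ (succ (succ (succ zero)))) (succ (succ (succ (succ zero))))), Nat) (fun (s : Eq Nat (succ (succ (succ (succ zero)))) (succ (succ (succ (succ zero))))) => succ (succ zero)) (fun (σ : Eq Nat (succ (succ (succ (succ zero)))) (succ (succ (succ (succ zero))))) => succ (succ zero))


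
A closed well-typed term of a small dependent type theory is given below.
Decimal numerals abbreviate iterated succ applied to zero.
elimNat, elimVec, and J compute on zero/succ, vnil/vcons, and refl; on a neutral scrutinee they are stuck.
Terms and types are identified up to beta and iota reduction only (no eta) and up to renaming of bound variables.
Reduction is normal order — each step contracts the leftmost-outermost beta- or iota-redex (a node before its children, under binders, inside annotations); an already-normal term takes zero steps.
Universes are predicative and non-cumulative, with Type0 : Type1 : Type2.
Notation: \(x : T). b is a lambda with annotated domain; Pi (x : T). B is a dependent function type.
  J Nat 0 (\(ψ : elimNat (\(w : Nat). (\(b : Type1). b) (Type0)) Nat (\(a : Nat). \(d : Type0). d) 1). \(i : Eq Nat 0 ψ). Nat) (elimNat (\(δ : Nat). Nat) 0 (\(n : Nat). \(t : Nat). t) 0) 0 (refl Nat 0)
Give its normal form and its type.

resulting normal form:
  0
type:
  Nat


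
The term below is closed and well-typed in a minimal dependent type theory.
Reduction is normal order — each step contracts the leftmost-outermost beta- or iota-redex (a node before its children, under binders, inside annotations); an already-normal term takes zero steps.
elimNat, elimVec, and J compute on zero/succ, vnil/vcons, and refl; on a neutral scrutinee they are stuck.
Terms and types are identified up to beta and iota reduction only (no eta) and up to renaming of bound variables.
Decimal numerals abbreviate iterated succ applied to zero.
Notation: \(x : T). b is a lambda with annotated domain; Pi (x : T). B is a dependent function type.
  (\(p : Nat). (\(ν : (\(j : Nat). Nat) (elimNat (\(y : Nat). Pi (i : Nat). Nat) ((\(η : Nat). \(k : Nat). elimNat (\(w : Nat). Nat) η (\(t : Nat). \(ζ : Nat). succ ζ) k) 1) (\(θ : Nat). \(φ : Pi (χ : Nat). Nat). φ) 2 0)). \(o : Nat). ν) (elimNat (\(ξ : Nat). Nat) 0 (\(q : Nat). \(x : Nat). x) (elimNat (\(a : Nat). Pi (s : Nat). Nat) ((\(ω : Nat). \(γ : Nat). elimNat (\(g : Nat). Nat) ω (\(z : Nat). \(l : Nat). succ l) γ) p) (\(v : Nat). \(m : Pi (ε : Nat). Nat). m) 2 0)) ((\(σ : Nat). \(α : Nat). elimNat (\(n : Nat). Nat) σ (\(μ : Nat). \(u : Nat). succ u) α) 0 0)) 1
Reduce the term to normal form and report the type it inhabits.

normal form:
  0
inferred type:
  Nat
observation: 17 normal-order steps separate the term from its normal form.


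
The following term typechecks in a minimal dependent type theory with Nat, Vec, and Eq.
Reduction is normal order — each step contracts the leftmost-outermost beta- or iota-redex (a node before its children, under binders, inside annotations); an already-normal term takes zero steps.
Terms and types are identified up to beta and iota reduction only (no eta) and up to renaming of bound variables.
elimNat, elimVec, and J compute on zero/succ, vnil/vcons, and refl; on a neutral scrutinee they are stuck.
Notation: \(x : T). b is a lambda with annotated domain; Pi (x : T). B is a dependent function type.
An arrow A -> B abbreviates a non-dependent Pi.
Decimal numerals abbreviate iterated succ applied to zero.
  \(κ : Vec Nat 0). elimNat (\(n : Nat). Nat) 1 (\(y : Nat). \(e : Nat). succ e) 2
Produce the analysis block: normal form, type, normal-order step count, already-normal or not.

normal form:
  \(κ : Vec Nat 0). 3
type:
  Vec Nat 0 -> Nat
steps to reach normal form (normal order): 7
already normal: no
first contracted redex: an elimNat iota-redex


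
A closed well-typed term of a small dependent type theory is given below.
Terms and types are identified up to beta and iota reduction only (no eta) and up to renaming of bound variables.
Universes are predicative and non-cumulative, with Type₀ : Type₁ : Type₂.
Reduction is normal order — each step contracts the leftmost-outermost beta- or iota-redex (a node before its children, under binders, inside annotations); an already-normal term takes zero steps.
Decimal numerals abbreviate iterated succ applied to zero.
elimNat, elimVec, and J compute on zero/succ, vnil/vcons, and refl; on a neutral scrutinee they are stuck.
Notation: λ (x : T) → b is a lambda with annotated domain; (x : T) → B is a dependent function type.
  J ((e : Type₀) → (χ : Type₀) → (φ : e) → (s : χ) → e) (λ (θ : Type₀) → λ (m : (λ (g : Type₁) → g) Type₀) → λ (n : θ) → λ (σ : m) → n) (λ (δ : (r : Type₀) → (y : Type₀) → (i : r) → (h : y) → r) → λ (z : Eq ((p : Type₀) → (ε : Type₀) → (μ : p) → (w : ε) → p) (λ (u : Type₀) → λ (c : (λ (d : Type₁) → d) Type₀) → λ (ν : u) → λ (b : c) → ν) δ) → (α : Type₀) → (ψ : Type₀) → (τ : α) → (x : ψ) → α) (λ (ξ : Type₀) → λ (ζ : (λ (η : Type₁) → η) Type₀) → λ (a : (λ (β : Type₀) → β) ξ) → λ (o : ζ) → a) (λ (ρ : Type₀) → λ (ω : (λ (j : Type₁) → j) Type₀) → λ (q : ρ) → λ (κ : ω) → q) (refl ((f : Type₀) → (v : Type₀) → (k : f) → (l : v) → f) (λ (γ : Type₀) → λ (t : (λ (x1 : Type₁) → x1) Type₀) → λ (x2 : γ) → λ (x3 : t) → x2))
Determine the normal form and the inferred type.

normal form:
  λ (e : Type₀) → λ (χ : Type₀) → λ (φ : e) → λ (s : χ) → φ
the term's type:
  (e : Type₀) → (χ : Type₀) → (φ : e) → (s : χ) → e


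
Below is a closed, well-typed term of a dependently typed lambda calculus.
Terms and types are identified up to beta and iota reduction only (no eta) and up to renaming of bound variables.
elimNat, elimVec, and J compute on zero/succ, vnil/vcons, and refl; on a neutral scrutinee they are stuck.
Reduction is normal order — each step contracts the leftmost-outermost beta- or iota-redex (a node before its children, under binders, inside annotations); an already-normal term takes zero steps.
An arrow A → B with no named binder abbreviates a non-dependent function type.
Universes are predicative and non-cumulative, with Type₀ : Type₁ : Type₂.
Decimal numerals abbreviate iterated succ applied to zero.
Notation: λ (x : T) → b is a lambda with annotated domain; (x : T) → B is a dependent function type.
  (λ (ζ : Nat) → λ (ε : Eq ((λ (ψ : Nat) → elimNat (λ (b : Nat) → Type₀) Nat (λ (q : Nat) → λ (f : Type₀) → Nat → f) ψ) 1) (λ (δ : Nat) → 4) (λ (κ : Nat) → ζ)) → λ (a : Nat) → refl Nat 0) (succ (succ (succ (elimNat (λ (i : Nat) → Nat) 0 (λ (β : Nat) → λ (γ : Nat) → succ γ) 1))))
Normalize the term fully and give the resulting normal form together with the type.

reduced normal form:
  λ (ζ : Eq (Nat → Nat) (λ (ε : Nat) → 4) (λ (ψ : Nat) → 4)) → λ (b : Nat) → refl Nat 0
type:
  Eq (Nat → Nat) (λ (ζ : Nat) → 4) (λ (ε : Nat) → 4) → Nat → Eq Nat 0 0
observation: normalization takes exactly 10 steps under the normal-order strategy.


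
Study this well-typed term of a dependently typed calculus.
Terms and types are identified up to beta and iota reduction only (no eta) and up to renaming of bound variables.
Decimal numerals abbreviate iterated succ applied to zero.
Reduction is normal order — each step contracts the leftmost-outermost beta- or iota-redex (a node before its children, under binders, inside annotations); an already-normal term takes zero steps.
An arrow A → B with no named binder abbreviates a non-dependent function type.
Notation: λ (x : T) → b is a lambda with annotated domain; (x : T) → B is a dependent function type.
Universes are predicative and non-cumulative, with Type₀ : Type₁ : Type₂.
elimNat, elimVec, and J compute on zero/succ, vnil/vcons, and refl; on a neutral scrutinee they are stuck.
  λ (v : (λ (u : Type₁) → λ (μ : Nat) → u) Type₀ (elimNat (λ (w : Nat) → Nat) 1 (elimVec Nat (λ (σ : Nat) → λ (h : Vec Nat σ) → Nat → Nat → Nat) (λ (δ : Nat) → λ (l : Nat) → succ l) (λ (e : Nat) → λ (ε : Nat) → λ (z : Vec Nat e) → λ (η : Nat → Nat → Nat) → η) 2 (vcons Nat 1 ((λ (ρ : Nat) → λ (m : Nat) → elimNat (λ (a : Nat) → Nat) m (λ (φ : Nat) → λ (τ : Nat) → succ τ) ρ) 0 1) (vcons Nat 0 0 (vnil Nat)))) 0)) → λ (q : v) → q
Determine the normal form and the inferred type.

normal form:
  λ (v : Type₀) → λ (u : v) → u
the term's type:
  (v : Type₀) → v → v
observation: the leftmost-outermost redex is a beta-redex, and normalization takes 2 steps.


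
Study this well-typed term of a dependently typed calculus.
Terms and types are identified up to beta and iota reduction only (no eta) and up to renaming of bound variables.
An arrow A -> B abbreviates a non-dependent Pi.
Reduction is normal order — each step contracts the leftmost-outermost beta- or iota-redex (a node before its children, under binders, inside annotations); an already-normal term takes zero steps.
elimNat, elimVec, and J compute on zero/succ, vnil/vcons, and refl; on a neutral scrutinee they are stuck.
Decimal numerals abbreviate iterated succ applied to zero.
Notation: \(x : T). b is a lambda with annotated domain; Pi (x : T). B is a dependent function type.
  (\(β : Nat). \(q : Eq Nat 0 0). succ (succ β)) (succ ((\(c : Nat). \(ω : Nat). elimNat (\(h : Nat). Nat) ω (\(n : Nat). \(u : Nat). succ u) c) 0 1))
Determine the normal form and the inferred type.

normal form:
  \(β : Eq Nat 0 0). 4
type:
  Eq Nat 0 0 -> Nat
observation: the first redex contracted is a beta-redex; the normal form is reached in 4 normal-order steps.


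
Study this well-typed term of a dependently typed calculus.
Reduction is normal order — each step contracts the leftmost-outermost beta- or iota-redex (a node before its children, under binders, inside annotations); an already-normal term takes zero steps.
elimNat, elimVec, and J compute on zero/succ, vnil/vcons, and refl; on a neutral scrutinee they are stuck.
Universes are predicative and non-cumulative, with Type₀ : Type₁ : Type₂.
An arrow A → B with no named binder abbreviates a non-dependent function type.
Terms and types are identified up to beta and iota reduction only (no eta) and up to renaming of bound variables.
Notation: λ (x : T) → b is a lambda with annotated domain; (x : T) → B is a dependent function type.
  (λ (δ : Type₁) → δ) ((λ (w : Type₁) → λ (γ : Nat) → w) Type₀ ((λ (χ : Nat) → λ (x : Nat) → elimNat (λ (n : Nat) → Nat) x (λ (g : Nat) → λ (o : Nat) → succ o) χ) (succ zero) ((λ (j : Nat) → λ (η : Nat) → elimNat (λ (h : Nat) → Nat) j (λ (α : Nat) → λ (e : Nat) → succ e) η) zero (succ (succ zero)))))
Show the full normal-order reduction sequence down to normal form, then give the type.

normal-order reduction sequence:
  (λ (δ : Type₁) → δ) ((λ (w : Type₁) → λ (γ : Nat) → w) Type₀ ((λ (χ : Nat) → λ (x : Nat) → elimNat (λ (n : Nat) → Nat) x (λ (g : Nat) → λ (o : Nat) → succ o) χ) (succ zero) ((λ (j : Nat) → λ (η : Nat) → elimNat (λ (h : Nat) → Nat) j (λ (α : Nat) → λ (e : Nat) → succ e) η) zero (succ (succ zero)))))
  ~> (λ (δ : Type₁) → λ (w : Nat) → δ) Type₀ ((λ (γ : Nat) → λ (χ : Nat) → elimNat (λ (x : Nat) → Nat) χ (λ (n : Nat) → λ (g : Nat) → succ g) γ) (succ zero) ((λ (o : Nat) → λ (j : Nat) → elimNat (λ (η : Nat) → Nat) o (λ (h : Nat) → λ (α : Nat) → succ α) j) zero (succ (succ zero))))
  ~> (λ (δ : Nat) → Type₀) ((λ (w : Nat) → λ (γ : Nat) → elimNat (λ (χ : Nat) → Nat) γ (λ (x : Nat) → λ (n : Nat) → succ n) w) (succ zero) ((λ (g : Nat) → λ (o : Nat) → elimNat (λ (j : Nat) → Nat) g (λ (η : Nat) → λ (h : Nat) → succ h) o) zero (succ (succ zero))))
  ~> Type₀
inferred type:
  Type₁


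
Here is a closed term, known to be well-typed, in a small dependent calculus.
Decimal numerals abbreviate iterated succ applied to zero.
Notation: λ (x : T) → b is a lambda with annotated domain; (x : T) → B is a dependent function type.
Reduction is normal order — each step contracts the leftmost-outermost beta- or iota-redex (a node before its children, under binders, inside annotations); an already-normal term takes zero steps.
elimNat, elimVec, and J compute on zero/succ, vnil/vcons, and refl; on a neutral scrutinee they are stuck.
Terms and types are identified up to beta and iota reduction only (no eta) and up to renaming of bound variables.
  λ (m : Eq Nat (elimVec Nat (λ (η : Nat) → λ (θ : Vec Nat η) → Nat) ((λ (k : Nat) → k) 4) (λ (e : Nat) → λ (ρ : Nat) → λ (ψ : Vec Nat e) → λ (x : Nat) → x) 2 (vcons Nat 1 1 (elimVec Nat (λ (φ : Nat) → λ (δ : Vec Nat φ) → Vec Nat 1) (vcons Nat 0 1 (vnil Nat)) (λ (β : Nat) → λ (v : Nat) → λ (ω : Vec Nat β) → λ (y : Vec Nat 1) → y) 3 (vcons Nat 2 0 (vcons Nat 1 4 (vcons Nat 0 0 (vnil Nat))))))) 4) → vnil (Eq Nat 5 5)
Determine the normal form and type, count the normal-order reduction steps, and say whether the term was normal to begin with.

reduced normal form:
  λ (m : Eq Nat 4 4) → vnil (Eq Nat 5 5)
the term's type:
  (m : Eq Nat 4 4) → Vec (Eq Nat 5 5) 0
reduction steps (normal order): 28
term was already normal: no
first contracted redex: an elimVec iota-redex


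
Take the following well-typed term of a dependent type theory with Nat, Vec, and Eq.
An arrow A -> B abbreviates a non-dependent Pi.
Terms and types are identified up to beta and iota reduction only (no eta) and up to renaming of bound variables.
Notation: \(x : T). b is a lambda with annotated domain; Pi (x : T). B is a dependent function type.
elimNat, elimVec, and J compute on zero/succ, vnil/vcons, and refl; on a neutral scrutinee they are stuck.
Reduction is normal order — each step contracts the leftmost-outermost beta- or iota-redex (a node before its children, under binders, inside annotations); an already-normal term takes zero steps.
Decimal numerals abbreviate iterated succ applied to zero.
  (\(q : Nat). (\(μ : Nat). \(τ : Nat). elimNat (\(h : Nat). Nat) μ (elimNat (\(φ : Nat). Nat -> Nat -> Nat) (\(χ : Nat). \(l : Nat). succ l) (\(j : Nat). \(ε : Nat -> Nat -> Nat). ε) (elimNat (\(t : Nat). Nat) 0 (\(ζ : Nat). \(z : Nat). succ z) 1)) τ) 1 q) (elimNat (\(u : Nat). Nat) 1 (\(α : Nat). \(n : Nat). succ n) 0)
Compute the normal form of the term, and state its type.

normal form:
  2
type:
  Nat
observation: the leftmost-outermost redex is a beta-redex, and normalization takes 16 steps.


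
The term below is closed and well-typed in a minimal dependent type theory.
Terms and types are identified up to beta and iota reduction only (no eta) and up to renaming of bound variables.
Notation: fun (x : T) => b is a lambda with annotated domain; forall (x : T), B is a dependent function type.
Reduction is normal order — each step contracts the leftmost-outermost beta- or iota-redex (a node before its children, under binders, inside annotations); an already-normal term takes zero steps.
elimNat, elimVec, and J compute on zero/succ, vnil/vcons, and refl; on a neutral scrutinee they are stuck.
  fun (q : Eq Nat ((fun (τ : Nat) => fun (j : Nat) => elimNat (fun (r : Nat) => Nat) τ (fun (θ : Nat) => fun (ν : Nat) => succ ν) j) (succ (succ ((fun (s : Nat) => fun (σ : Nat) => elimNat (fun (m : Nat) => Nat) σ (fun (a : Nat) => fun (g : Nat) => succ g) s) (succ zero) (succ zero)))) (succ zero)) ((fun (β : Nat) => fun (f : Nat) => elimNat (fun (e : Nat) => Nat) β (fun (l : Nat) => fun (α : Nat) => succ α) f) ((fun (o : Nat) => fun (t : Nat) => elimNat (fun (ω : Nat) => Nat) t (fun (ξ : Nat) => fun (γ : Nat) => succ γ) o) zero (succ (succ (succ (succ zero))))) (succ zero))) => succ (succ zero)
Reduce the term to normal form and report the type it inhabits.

normal form:
  fun (q : Eq Nat (succ (succ (succ (succ (succ zero))))) (succ (succ (succ (succ (succ zero)))))) => succ (succ zero)
type:
  forall (q : Eq Nat (succ (succ (succ (succ (succ zero))))) (succ (succ (succ (succ (succ zero)))))), Nat


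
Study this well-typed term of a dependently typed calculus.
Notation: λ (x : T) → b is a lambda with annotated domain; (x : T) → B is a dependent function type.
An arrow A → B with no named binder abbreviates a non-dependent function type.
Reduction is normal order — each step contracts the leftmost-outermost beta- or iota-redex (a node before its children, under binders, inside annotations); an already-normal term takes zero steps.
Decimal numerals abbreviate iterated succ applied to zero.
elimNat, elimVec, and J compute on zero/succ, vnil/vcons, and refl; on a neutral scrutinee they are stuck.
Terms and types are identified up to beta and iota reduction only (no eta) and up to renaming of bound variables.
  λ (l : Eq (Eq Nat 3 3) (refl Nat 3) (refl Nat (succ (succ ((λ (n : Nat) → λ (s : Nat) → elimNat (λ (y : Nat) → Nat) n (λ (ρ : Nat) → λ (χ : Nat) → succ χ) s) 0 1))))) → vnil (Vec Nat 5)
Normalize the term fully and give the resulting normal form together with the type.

reduced normal form:
  λ (l : Eq (Eq Nat 3 3) (refl Nat 3) (refl Nat 3)) → vnil (Vec Nat 5)
type:
  Eq (Eq Nat 3 3) (refl Nat 3) (refl Nat 3) → Vec (Vec Nat 5) 0


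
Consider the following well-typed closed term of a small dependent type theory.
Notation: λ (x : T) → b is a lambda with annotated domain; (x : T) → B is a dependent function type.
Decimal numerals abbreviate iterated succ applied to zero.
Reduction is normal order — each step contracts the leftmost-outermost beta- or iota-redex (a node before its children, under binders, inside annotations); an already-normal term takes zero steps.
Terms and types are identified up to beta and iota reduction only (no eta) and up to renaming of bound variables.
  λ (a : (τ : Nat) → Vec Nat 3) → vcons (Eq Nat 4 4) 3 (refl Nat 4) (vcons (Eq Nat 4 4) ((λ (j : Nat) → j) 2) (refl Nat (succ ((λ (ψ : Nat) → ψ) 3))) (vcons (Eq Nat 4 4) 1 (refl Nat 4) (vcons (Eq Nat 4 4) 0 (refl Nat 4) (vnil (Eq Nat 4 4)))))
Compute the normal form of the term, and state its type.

reduced normal form:
  λ (a : (τ : Nat) → Vec Nat 3) → vcons (Eq Nat 4 4) 3 (refl Nat 4) (vcons (Eq Nat 4 4) 2 (refl Nat 4) (vcons (Eq Nat 4 4) 1 (refl Nat 4) (vcons (Eq Nat 4 4) 0 (refl Nat 4) (vnil (Eq Nat 4 4)))))
inferred type:
  (a : (τ : Nat) → Vec Nat 3) → Vec (Eq Nat 4 4) 4
observation: the term reaches its normal form after 2 normal-order steps.


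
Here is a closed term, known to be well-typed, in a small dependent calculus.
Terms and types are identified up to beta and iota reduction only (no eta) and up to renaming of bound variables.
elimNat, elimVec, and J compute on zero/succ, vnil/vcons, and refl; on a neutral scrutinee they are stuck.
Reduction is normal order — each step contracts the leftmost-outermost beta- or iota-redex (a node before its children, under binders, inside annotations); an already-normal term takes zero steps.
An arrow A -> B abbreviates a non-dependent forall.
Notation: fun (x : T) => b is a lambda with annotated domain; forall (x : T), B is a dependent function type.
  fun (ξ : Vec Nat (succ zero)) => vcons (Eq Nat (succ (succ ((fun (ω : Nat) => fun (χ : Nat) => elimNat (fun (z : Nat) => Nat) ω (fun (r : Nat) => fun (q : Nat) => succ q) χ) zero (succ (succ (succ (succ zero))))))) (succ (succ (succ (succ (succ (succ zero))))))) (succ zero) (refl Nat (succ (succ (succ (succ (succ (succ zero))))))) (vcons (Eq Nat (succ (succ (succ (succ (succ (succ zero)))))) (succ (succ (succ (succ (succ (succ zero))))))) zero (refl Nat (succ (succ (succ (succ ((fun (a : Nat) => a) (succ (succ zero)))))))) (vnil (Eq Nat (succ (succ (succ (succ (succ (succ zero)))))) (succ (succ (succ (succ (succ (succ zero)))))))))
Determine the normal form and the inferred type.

normal form:
  fun (ξ : Vec Nat (succ zero)) => vcons (Eq Nat (succ (succ (succ (succ (succ (succ zero)))))) (succ (succ (succ (succ (succ (succ zero))))))) (succ zero) (refl Nat (succ (succ (succ (succ (succ (succ zero))))))) (vcons (Eq Nat (succ (succ (succ (succ (succ (succ zero)))))) (succ (succ (succ (succ (succ (succ zero))))))) zero (refl Nat (succ (succ (succ (succ (succ (succ zero))))))) (vnil (Eq Nat (succ (succ (succ (succ (succ (succ zero)))))) (succ (succ (succ (succ (succ (succ zero)))))))))
type:
  Vec Nat (succ zero) -> Vec (Eq Nat (succ (succ (succ (succ (succ (succ zero)))))) (succ (succ (succ (succ (succ (succ zero))))))) (succ (succ zero))
observation: the leftmost-outermost redex is a beta-redex, and normalization takes 16 steps.


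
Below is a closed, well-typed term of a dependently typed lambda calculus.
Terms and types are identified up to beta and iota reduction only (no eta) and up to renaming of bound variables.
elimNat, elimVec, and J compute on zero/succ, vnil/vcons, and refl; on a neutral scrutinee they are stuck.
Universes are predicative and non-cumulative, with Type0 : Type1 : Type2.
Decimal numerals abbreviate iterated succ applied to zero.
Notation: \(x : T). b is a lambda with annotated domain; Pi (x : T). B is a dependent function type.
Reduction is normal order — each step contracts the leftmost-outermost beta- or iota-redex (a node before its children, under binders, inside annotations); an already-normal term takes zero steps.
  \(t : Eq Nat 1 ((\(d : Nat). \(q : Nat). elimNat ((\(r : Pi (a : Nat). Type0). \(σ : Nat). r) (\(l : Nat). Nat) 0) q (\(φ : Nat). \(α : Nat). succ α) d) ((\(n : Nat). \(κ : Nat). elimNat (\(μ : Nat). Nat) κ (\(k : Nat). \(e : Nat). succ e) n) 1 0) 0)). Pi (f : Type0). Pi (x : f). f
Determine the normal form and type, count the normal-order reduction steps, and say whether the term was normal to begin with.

reduced normal form:
  \(t : Eq Nat 1 1). Pi (d : Type0). Pi (q : d). d
the term's type:
  Pi (t : Eq Nat 1 1). Type1
reduction steps (normal order): 14
term was already normal: no
first contracted redex: a beta-redex


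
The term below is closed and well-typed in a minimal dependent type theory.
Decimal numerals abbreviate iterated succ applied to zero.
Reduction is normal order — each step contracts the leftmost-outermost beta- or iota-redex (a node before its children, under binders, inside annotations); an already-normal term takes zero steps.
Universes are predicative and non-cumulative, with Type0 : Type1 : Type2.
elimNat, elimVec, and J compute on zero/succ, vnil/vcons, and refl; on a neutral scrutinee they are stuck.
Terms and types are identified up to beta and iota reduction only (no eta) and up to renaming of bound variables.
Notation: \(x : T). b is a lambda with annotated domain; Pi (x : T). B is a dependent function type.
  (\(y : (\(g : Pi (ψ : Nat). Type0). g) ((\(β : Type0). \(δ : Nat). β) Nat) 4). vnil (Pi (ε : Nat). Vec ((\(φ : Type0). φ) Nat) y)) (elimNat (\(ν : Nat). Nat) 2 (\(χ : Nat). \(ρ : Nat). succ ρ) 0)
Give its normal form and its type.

normal form:
  vnil (Pi (y : Nat). Vec Nat 2)
the term's type:
  Vec (Pi (y : Nat). Vec Nat 2) 0


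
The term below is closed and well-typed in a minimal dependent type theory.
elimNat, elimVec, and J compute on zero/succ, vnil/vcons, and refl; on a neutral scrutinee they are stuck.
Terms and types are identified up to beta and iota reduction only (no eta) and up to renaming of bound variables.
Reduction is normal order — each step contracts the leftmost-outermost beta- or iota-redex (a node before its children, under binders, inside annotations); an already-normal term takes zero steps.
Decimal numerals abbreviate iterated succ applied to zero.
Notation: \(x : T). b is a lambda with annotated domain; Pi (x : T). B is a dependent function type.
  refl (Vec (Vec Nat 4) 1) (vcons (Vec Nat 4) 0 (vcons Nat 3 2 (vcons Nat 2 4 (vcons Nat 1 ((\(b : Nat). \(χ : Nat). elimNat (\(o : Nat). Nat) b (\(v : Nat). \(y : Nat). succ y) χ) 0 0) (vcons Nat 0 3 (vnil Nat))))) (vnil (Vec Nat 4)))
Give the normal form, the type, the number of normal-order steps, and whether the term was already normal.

reduced normal form:
  refl (Vec (Vec Nat 4) 1) (vcons (Vec Nat 4) 0 (vcons Nat 3 2 (vcons Nat 2 4 (vcons Nat 1 0 (vcons Nat 0 3 (vnil Nat))))) (vnil (Vec Nat 4)))
type:
  Eq (Vec (Vec Nat 4) 1) (vcons (Vec Nat 4) 0 (vcons Nat 3 2 (vcons Nat 2 4 (vcons Nat 1 0 (vcons Nat 0 3 (vnil Nat))))) (vnil (Vec Nat 4))) (vcons (Vec Nat 4) 0 (vcons Nat 3 2 (vcons Nat 2 4 (vcons Nat 1 0 (vcons Nat 0 3 (vnil Nat))))) (vnil (Vec Nat 4)))
steps to reach normal form (normal order): 3
started in normal form: no
first contracted redex: a beta-redex


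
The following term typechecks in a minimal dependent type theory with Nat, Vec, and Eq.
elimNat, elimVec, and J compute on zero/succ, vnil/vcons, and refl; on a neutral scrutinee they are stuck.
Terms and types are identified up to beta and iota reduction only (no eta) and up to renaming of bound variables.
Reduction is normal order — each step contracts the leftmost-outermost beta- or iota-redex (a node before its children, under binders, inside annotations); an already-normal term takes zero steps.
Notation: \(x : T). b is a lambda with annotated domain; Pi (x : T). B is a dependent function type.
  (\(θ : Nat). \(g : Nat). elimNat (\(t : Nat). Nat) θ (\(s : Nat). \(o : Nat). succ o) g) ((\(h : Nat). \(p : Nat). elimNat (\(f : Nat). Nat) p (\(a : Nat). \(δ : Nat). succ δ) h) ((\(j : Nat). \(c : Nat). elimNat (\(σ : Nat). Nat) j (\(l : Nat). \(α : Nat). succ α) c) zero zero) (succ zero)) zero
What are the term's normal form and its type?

normal form:
  succ zero
the term's type:
  Nat


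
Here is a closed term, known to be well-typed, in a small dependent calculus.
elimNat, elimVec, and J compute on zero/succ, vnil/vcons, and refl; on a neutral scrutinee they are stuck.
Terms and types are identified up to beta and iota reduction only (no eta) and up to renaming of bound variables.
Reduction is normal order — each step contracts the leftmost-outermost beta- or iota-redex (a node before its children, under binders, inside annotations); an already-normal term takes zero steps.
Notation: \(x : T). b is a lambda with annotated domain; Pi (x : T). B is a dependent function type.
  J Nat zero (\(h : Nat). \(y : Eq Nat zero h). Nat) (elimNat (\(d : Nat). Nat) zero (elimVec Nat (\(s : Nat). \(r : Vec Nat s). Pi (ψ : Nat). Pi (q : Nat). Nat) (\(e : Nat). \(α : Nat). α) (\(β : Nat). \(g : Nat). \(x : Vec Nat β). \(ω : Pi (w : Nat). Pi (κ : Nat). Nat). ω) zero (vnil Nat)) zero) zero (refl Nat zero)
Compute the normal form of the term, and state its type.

reduced normal form:
  zero
the term's type:
  Nat
observation: reduction starts at a J iota-redex, and 2 normal-order steps reach the normal form.


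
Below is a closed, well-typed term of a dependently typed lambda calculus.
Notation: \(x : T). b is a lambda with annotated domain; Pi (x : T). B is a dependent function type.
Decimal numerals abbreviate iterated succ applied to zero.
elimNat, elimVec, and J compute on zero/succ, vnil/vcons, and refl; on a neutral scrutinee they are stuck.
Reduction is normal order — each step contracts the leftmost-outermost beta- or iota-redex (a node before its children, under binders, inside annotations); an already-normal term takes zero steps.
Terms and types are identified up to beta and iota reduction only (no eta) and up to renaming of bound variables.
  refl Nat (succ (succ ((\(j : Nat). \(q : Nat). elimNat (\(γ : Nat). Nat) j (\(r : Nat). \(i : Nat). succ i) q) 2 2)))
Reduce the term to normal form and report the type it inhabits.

normal form:
  refl Nat 6
type:
  Eq Nat 6 6


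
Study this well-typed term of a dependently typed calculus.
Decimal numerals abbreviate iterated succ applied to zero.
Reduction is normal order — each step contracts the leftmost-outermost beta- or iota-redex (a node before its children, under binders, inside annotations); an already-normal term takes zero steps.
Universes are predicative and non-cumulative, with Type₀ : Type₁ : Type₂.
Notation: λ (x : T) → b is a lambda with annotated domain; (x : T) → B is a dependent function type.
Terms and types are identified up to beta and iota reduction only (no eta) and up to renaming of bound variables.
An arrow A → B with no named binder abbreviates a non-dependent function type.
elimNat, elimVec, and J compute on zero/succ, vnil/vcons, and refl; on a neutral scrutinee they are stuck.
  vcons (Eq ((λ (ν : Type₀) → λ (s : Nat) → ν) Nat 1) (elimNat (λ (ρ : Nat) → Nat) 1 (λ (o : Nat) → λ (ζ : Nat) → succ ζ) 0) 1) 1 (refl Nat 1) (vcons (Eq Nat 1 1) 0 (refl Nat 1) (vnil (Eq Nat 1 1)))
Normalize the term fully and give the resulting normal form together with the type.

resulting normal form:
  vcons (Eq Nat 1 1) 1 (refl Nat 1) (vcons (Eq Nat 1 1) 0 (refl Nat 1) (vnil (Eq Nat 1 1)))
inferred type:
  Vec (Eq Nat 1 1) 2
observation: 3 normal-order steps normalize the term, beginning with a beta-redex.


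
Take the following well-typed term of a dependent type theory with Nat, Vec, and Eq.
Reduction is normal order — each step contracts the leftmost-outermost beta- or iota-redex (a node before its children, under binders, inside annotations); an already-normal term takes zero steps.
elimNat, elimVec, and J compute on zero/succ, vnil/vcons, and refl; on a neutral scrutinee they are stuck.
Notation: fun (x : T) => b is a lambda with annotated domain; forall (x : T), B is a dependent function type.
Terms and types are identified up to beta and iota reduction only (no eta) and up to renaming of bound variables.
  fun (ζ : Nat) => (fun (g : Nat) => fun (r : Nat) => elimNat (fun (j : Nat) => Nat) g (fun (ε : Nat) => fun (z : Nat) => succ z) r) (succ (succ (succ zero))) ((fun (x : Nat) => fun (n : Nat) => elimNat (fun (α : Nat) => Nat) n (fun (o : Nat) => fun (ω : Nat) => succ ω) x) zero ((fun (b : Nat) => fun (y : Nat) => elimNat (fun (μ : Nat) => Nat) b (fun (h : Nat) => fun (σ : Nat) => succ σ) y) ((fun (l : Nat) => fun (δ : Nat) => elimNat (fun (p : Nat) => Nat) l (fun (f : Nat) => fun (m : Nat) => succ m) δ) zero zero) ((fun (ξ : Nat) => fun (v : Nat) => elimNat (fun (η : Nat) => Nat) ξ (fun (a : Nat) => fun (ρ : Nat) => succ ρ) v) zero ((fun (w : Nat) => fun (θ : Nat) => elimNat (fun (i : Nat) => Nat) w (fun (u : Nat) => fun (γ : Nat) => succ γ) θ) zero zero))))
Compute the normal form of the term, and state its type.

resulting normal form:
  fun (ζ : Nat) => succ (succ (succ zero))
inferred type:
  forall (ζ : Nat), Nat
observation: normalization takes exactly 18 steps under the normal-order strategy.


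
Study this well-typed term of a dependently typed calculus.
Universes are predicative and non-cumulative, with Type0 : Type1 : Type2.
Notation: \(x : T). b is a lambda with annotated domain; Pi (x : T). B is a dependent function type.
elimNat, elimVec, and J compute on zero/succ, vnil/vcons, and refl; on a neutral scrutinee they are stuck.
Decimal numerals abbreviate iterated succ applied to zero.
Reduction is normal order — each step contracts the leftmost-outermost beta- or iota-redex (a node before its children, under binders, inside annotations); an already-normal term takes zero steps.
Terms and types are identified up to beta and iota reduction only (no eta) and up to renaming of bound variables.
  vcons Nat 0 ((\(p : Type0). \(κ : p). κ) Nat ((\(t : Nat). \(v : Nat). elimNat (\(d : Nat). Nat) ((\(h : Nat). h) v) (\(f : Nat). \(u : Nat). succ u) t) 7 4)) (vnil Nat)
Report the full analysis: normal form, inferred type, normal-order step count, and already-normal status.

normal form:
  vcons Nat 0 11 (vnil Nat)
type:
  Vec Nat 1
reduction steps (normal order): 27
started in normal form: no
first redex: a beta-redex


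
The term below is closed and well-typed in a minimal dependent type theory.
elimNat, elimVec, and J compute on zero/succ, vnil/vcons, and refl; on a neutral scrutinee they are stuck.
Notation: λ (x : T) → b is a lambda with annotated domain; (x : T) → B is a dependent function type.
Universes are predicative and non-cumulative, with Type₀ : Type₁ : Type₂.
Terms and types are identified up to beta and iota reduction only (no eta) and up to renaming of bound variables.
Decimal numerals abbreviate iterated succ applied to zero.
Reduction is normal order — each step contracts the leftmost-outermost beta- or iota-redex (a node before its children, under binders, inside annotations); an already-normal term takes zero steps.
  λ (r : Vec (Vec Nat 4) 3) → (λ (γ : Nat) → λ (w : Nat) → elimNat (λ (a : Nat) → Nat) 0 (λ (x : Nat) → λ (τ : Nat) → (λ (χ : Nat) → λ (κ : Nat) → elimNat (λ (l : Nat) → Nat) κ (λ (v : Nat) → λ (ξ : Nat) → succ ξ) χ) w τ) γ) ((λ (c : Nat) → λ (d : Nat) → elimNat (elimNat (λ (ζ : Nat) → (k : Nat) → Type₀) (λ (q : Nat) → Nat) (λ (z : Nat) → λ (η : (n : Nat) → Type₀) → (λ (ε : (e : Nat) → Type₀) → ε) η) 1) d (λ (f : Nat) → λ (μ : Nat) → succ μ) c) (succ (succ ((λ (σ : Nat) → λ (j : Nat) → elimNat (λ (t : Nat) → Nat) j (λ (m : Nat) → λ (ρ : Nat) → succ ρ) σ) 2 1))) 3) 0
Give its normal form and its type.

resulting normal form:
  λ (r : Vec (Vec Nat 4) 3) → 0
inferred type:
  (r : Vec (Vec Nat 4) 3) → Nat


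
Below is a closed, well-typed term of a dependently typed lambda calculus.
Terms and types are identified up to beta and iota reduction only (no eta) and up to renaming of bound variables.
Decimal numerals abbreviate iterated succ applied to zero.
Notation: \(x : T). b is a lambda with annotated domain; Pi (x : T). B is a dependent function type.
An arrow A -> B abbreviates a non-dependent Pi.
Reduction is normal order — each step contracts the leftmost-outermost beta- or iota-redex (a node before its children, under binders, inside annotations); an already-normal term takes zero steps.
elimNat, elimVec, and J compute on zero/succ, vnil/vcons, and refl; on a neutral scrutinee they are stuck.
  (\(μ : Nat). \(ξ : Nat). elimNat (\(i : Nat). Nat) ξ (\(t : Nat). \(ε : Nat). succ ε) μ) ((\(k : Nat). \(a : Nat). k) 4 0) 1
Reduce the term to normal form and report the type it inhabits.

normal form:
  5
inferred type:
  Nat
observation: 17 normal-order steps separate the term from its normal form.


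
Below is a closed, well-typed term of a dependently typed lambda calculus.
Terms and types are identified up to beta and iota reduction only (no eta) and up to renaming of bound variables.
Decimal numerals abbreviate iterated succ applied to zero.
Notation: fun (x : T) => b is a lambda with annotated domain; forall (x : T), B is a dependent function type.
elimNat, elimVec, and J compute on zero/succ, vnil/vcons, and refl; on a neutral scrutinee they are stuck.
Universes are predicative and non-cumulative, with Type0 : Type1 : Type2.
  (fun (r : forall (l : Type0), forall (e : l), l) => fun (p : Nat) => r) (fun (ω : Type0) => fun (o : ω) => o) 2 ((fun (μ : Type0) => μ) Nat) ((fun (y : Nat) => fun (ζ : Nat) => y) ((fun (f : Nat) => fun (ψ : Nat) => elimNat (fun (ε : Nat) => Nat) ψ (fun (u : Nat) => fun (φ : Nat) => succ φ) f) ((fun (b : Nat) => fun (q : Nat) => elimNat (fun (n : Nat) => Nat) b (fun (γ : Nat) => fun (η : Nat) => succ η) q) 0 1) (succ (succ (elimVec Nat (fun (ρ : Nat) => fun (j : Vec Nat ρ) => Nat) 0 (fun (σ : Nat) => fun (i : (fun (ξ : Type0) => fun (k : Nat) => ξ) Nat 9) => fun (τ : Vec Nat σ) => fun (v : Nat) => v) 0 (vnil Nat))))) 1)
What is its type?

inferred type:
  Nat


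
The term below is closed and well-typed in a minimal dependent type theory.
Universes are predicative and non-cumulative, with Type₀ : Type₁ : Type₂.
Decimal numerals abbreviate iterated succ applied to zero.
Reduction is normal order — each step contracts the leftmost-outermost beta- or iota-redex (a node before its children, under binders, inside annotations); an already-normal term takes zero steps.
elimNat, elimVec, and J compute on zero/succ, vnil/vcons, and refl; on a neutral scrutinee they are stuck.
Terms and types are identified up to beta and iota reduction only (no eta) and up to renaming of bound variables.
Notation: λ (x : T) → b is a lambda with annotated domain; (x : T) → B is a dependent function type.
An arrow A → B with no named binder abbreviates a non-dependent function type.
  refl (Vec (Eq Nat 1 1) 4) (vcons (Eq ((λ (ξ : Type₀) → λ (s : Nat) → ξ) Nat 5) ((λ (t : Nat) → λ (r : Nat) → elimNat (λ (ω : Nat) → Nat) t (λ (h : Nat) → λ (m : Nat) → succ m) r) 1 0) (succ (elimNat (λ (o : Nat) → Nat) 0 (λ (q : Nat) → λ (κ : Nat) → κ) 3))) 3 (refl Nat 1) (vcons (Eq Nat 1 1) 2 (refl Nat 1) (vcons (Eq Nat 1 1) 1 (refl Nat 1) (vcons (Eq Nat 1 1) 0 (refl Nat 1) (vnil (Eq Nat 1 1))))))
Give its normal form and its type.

resulting normal form:
  refl (Vec (Eq Nat 1 1) 4) (vcons (Eq Nat 1 1) 3 (refl Nat 1) (vcons (Eq Nat 1 1) 2 (refl Nat 1) (vcons (Eq Nat 1 1) 1 (refl Nat 1) (vcons (Eq Nat 1 1) 0 (refl Nat 1) (vnil (Eq Nat 1 1))))))
inferred type:
  Eq (Vec (Eq Nat 1 1) 4) (vcons (Eq Nat 1 1) 3 (refl Nat 1) (vcons (Eq Nat 1 1) 2 (refl Nat 1) (vcons (Eq Nat 1 1) 1 (refl Nat 1) (vcons (Eq Nat 1 1) 0 (refl Nat 1) (vnil (Eq Nat 1 1)))))) (vcons (Eq Nat 1 1) 3 (refl Nat 1) (vcons (Eq Nat 1 1) 2 (refl Nat 1) (vcons (Eq Nat 1 1) 1 (refl Nat 1) (vcons (Eq Nat 1 1) 0 (refl Nat 1) (vnil (Eq Nat 1 1))))))
observation: the term reaches its normal form after 15 normal-order steps.


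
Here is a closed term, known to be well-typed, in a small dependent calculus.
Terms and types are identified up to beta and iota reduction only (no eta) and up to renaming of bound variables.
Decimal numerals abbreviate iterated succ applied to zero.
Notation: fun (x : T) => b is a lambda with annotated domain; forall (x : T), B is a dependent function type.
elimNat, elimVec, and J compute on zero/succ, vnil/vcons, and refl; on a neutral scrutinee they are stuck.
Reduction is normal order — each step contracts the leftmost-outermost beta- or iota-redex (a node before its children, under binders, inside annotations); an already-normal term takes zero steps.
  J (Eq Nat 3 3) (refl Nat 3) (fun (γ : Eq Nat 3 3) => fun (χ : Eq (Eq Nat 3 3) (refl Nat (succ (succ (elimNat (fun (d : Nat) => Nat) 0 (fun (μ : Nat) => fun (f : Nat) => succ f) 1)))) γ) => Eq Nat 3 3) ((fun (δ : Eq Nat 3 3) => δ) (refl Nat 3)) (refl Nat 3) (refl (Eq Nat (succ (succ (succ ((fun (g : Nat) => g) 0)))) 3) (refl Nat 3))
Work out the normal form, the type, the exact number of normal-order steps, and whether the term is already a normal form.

normal form:
  refl Nat 3
inferred type:
  Eq Nat 3 3
reduction steps (normal order): 2
term was already normal: no
first contracted redex: a J iota-redex
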